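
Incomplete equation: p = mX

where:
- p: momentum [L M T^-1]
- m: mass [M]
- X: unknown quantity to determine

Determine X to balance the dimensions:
X = v (velocity), dimensions [L T^-1]

p has dimensions [L M T^-1]; the rest of the RHS (m) has dimensions [M].
So X must have dimensions [L T^-1] — X = v (velocity).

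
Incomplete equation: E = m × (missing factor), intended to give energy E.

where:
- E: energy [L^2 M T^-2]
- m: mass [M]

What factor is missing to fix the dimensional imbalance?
v² (velocity squared), dimensions [L^2 T^-2]

E has dimensions [L^2 M T^-2] and m has dimensions [M].
The missing factor must have dimensions [L^2 M T^-2] / [M] = [L^2 T^-2], i.e. velocity squared (v²).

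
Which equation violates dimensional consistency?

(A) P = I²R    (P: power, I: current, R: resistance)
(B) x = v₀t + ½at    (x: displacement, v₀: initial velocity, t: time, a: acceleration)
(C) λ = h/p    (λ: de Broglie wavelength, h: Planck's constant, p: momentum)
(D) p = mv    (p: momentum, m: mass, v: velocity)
(B) x = v₀t + ½at

The equation (B) x = v₀t + ½at is dimensionally incorrect.

LHS (x): [L]
RHS terms:
  - v₀t: [L] ✓
  - ½at: [L T^-1] ✗ (does not match LHS)

The dimensions do not match. The other three equations balance.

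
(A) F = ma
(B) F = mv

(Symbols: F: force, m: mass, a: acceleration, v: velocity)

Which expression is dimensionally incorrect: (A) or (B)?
(B)

(A) F = ma: LHS [L M T^-2], RHS [L M T^-2] ✓
(B) F = mv: LHS [L M T^-2], RHS [L M T^-1] ✗

Expression (B) F = mv is dimensionally incorrect.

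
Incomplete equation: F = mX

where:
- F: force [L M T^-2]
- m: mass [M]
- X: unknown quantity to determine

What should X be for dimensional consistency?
X = a (acceleration), dimensions [L T^-2]

F has dimensions [L M T^-2]; the rest of the RHS (m) has dimensions [M].
So X must have dimensions [L T^-2] — X = a (acceleration).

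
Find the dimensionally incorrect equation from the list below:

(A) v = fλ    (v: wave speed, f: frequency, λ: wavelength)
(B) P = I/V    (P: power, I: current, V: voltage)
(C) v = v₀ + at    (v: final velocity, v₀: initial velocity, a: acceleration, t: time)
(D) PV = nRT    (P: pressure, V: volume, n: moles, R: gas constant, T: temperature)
(B) P = I/V

The equation (B) P = I/V is dimensionally incorrect.

LHS (P): [L^2 M T^-3]
RHS (I/V): [I^2 L^-2 M^-1 T^3] ✗

The dimensions do not match. The other three equations balance.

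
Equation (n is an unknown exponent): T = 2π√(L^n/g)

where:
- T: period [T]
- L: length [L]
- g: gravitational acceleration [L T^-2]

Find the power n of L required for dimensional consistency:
n = 1

T has dimensions [T]; L has dimensions [L].
With n = 1: 2π√(L^1/g) has dimensions [T], matching the LHS ✓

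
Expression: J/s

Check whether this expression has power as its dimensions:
Yes

The expression J/s has dimensions [L^2 M T^-3], which is exactly power [L^2 M T^-3].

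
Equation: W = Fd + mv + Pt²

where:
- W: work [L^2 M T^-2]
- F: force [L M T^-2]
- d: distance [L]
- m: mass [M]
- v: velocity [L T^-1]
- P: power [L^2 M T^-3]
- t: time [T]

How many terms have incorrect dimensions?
2

LHS W: [L^2 M T^-2]
- Fd: [L^2 M T^-2] ✓
- mv: [L M T^-1] ✗
- Pt²: [L^2 M T^-1] ✗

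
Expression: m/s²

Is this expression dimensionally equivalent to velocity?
No

The expression m/s² has dimensions [L T^-2], but velocity has dimensions [L T^-1].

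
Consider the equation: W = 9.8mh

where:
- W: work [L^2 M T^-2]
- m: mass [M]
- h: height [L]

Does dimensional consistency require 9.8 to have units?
Yes

W has dimensions [L^2 M T^-2], while mh alone has dimensions [L M]. For the equation to balance, the factor 9.8 must carry dimensions [L T^-2] — it is a dimensional constant (a numerical value of a physical quantity with its units suppressed), not a pure number.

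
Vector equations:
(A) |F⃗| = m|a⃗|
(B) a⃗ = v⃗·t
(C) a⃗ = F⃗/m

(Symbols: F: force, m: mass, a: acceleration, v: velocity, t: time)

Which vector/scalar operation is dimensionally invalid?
(B) a⃗ = v⃗·t

(A) |F⃗| = m|a⃗|: LHS [L M T^-2], RHS [L M T^-2] ✓ — magnitudes of vectors are scalars
(B) a⃗ = v⃗·t: LHS [L T^-2], RHS [L] ✗ — acceleration is velocity per time; should be v⃗/t
(C) a⃗ = F⃗/m: LHS [L T^-2], RHS [L T^-2] ✓ — force (vector) divided by mass (scalar)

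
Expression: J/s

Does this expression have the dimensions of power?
Yes

The expression J/s has dimensions [L^2 M T^-3], which is exactly power [L^2 M T^-3].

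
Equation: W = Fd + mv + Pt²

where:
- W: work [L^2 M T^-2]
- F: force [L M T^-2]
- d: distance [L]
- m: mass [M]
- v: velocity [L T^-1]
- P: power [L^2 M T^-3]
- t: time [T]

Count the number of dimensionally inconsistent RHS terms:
2

LHS W: [L^2 M T^-2]
- Fd: [L^2 M T^-2] ✓
- mv: [L M T^-1] ✗
- Pt²: [L^2 M T^-1] ✗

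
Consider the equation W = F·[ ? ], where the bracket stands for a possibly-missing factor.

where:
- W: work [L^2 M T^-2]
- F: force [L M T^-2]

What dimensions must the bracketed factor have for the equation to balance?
[L] — length (e.g. a distance d)

W has dimensions [L^2 M T^-2]; F has dimensions [L M T^-2].
The bracketed factor must supply [L^2 M T^-2] / [L M T^-2] = [L].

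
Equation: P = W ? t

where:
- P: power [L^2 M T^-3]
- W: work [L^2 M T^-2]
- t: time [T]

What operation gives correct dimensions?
division (÷): P = W ÷ t

P [L^2 M T^-3]; W [L^2 M T^-2]; t [T].
W × t → [L^2 M T^-1] ✗
W ÷ t → [L^2 M T^-3] ✓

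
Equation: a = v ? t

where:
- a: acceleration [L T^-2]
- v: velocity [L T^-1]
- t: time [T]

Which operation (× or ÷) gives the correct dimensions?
division (÷): a = v ÷ t

a [L T^-2]; v [L T^-1]; t [T].
v × t → [L] ✗
v ÷ t → [L T^-2] ✓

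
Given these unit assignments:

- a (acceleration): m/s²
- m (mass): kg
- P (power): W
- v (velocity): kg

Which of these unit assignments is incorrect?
v

The variable v (velocity) should have units m/s, not kg.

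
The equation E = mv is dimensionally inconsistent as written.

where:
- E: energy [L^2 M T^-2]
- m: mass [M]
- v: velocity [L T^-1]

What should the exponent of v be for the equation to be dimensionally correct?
The exponent of v should be 2: E = mv^2

The LHS E has dimensions [L^2 M T^-2]; v has dimensions [L T^-1].
As written, the RHS mv (exponent 1 on v) has dimensions [L M T^-1], which does not match.
With exponent 2, the RHS mv^2 has dimensions [L^2 M T^-2], matching the LHS.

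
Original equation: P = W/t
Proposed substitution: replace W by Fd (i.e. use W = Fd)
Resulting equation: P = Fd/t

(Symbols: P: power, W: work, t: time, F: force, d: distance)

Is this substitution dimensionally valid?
Yes

[W] = [L^2 M T^-2] and [Fd] = [L^2 M T^-2]. These match, so the substitution replaces a quantity by one of the same dimensions and the result P = Fd/t has LHS [L^2 M T^-3] vs RHS [L^2 M T^-3] — still consistent.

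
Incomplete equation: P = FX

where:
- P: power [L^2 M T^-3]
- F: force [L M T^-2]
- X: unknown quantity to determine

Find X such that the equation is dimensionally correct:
X = v (velocity), dimensions [L T^-1]

P has dimensions [L^2 M T^-3]; the rest of the RHS (F) has dimensions [L M T^-2].
So X must have dimensions [L T^-1] — X = v (velocity).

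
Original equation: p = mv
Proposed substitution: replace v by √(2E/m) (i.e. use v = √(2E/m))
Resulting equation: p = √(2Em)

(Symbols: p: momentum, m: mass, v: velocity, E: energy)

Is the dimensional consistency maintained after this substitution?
Yes

[v] = [L T^-1] and [√(2E/m)] = [L T^-1]. These match, so the substitution replaces a quantity by one of the same dimensions and the result p = √(2Em) has LHS [L M T^-1] vs RHS [L M T^-1] — still consistent.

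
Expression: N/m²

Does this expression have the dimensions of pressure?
Yes

The expression N/m² has dimensions [L^-1 M T^-2], which is exactly pressure [L^-1 M T^-2].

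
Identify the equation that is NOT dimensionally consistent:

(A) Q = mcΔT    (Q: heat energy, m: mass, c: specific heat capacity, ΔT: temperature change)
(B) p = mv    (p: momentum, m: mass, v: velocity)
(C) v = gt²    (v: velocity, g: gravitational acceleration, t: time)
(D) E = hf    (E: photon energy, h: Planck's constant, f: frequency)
(C) v = gt²

The equation (C) v = gt² is dimensionally incorrect.

LHS (v): [L T^-1]
RHS (gt²): [L] ✗

The dimensions do not match. The other three equations balance.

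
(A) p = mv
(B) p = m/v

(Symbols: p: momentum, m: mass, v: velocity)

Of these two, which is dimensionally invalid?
(B)

(A) p = mv: LHS [L M T^-1], RHS [L M T^-1] ✓
(B) p = m/v: LHS [L M T^-1], RHS [L^-1 M T] ✗

Expression (B) p = m/v is dimensionally incorrect.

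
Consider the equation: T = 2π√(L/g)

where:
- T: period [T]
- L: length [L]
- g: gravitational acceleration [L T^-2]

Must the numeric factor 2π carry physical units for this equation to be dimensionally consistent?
No

T has dimensions [T] and √(L/g) already has dimensions [T], so the equation balances without 2π contributing any dimensions. 2π is a pure (dimensionless) number; changing or removing it would not affect dimensional consistency.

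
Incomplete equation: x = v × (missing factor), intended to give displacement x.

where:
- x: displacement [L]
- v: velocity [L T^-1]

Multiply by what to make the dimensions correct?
t (time), dimensions [T]

x has dimensions [L] and v has dimensions [L T^-1].
The missing factor must have dimensions [L] / [L T^-1] = [T], i.e. time (t).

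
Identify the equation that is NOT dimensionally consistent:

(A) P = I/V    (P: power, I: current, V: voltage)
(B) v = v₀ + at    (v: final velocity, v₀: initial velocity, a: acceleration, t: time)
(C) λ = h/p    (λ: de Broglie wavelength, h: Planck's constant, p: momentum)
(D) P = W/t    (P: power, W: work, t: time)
(A) P = I/V

The equation (A) P = I/V is dimensionally incorrect.

LHS (P): [L^2 M T^-3]
RHS (I/V): [I^2 L^-2 M^-1 T^3] ✗

The dimensions do not match. The other three equations balance.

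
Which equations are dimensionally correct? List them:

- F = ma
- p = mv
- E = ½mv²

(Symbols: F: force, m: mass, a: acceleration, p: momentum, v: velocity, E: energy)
Dimensionally correct: F = ma, p = mv, E = ½mv²
Dimensionally incorrect: none
Ordered (correct first, then incorrect): F = ma, p = mv, E = ½mv²

- F = ma: LHS [L M T^-2], RHS [L M T^-2] → correct ✓
- p = mv: LHS [L M T^-1], RHS [L M T^-1] → correct ✓
- E = ½mv²: LHS [L^2 M T^-2], RHS [L^2 M T^-2] → correct ✓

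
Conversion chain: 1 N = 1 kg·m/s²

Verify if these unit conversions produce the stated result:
The chain is correct (no errors).

Correct: Newton is defined as kg·m/s²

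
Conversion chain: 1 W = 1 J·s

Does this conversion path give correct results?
The chain is incorrect (it contains an error).

Incorrect: Watt is J/s, not J·s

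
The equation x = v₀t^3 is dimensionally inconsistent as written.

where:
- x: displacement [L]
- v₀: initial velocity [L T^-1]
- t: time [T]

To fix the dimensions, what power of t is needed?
The exponent of t should be 1: x = v₀t

The LHS x has dimensions [L]; t has dimensions [T].
As written, the RHS v₀t^3 (exponent 3 on t) has dimensions [L T^2], which does not match.
With exponent 1, the RHS v₀t has dimensions [L], matching the LHS.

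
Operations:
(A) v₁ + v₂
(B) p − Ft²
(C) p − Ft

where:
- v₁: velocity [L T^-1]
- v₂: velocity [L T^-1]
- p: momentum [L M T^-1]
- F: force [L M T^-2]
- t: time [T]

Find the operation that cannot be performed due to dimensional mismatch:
(B) p − Ft²

(A) v₁ + v₂: v₁ [L T^-1] and v₂ [L T^-1] — same dimensions ✓
(B) p − Ft²: p [L M T^-1] and Ft² [L M] — different dimensions cannot be added/subtracted ✗
(C) p − Ft: p [L M T^-1] and Ft [L M T^-1] — same dimensions ✓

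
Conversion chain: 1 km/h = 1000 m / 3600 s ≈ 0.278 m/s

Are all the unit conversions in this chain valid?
The chain is correct (no errors).

Correct: 1 km = 1000 m, 1 h = 3600 s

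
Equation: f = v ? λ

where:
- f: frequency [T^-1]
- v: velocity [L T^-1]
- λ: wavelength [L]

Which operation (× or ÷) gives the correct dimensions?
division (÷): f = v ÷ λ

f [T^-1]; v [L T^-1]; λ [L].
v × λ → [L^2 T^-1] ✗
v ÷ λ → [T^-1] ✓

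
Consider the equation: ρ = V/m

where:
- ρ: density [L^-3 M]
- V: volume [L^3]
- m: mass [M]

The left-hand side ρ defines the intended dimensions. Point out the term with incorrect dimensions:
The right-hand side term V/m

ρ has dimensions [L^-3 M], but V/m has dimensions [L^3 M^-1], so the term V/m is dimensionally wrong for ρ.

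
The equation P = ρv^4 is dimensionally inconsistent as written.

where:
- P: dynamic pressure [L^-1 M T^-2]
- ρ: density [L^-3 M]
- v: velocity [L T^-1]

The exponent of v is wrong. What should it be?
The exponent of v should be 2: P = ρv^2

The LHS P has dimensions [L^-1 M T^-2]; v has dimensions [L T^-1].
As written, the RHS ρv^4 (exponent 4 on v) has dimensions [L M T^-4], which does not match.
With exponent 2, the RHS ρv^2 has dimensions [L^-1 M T^-2], matching the LHS.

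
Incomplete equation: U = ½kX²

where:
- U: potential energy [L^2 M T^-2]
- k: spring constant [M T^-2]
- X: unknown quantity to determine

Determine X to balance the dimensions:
X = x (displacement), dimensions [L]

U has dimensions [L^2 M T^-2]; the rest of the RHS (½k) has dimensions [M T^-2].
So X² must have dimensions [L^2], i.e. X has dimensions [L] — X = x (displacement).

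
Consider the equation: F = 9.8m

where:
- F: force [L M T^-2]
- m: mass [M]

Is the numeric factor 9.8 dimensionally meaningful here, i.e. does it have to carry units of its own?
Yes

F has dimensions [L M T^-2], while m alone has dimensions [M]. For the equation to balance, the factor 9.8 must carry dimensions [L T^-2] — it is a dimensional constant (a numerical value of a physical quantity with its units suppressed), not a pure number.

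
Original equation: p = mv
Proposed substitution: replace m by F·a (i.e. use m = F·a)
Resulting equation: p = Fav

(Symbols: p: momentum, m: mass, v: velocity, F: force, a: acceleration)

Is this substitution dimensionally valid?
No

[m] = [M] and [F·a] = [L^2 M T^-4]. These differ, so the substitution replaces a quantity by one of different dimensions and the result p = Fav has LHS [L M T^-1] vs RHS [L^3 M T^-5] — inconsistent.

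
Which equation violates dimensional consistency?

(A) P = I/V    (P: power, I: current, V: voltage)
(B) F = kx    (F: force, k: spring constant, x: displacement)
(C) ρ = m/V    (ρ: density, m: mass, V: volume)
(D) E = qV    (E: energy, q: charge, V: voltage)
(A) P = I/V

The equation (A) P = I/V is dimensionally incorrect.

LHS (P): [L^2 M T^-3]
RHS (I/V): [I^2 L^-2 M^-1 T^3] ✗

The dimensions do not match. The other three equations balance.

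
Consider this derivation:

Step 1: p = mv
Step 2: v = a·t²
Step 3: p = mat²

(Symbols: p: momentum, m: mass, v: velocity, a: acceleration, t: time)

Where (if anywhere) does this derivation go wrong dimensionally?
Step 2

Step 1: p = mv → LHS [L M T^-1], RHS [L M T^-1] ✓
Step 2: v = a·t² → LHS [L T^-1], RHS [L] ✗

The first dimensional inconsistency appears in step 2: v = a·t²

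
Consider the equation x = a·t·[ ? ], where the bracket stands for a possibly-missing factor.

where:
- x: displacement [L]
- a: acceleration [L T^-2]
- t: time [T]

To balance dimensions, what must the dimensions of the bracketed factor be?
[T] — time (e.g. t)

x has dimensions [L]; a·t has dimensions [L T^-1].
The bracketed factor must supply [L] / [L T^-1] = [T].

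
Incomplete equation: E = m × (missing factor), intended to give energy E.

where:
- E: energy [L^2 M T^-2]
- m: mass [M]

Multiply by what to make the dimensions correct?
v² (velocity squared), dimensions [L^2 T^-2]

E has dimensions [L^2 M T^-2] and m has dimensions [M].
The missing factor must have dimensions [L^2 M T^-2] / [M] = [L^2 T^-2], i.e. velocity squared (v²).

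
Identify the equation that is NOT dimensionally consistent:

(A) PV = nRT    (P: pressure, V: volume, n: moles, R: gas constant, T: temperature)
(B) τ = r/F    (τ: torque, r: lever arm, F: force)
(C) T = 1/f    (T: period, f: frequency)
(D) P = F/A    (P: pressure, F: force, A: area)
(B) τ = r/F

The equation (B) τ = r/F is dimensionally incorrect.

LHS (τ): [L^2 M T^-2]
RHS (r/F): [M^-1 T^2] ✗

The dimensions do not match. The other three equations balance.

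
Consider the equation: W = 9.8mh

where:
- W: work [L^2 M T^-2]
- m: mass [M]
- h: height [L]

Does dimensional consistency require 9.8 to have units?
Yes

W has dimensions [L^2 M T^-2], while mh alone has dimensions [L M]. For the equation to balance, the factor 9.8 must carry dimensions [L T^-2] — it is a dimensional constant (a numerical value of a physical quantity with its units suppressed), not a pure number.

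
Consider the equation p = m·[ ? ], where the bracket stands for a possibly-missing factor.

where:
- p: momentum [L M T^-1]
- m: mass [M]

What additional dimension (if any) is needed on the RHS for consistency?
[L T^-1] — velocity (e.g. v)

p has dimensions [L M T^-1]; m has dimensions [M].
The bracketed factor must supply [L M T^-1] / [M] = [L T^-1].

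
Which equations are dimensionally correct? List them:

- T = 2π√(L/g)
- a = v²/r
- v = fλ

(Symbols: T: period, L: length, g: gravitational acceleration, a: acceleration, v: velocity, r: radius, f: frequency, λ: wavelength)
Dimensionally correct: T = 2π√(L/g), a = v²/r, v = fλ
Dimensionally incorrect: none
Ordered (correct first, then incorrect): T = 2π√(L/g), a = v²/r, v = fλ

- T = 2π√(L/g): LHS [T], RHS [T] → correct ✓
- a = v²/r: LHS [L T^-2], RHS [L T^-2] → correct ✓
- v = fλ: LHS [L T^-1], RHS [L T^-1] → correct ✓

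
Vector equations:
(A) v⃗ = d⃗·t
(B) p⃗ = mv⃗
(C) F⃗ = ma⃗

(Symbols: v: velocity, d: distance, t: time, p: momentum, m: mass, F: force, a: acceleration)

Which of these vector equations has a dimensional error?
(A) v⃗ = d⃗·t

(A) v⃗ = d⃗·t: LHS [L T^-1], RHS [L T] ✗ — velocity is displacement per time; should be d⃗/t
(B) p⃗ = mv⃗: LHS [L M T^-1], RHS [L M T^-1] ✓ — mass (scalar) times velocity (vector)
(C) F⃗ = ma⃗: LHS [L M T^-2], RHS [L M T^-2] ✓ — Force and acceleration are vectors, mass is a scalar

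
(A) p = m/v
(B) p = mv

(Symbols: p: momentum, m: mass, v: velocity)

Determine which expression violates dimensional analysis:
(A)

(A) p = m/v: LHS [L M T^-1], RHS [L^-1 M T] ✗
(B) p = mv: LHS [L M T^-1], RHS [L M T^-1] ✓

Expression (A) p = m/v is dimensionally incorrect.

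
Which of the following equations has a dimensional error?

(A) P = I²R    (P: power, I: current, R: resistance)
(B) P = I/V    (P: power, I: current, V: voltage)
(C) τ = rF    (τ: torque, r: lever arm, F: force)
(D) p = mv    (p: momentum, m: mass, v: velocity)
(B) P = I/V

The equation (B) P = I/V is dimensionally incorrect.

LHS (P): [L^2 M T^-3]
RHS (I/V): [I^2 L^-2 M^-1 T^3] ✗

The dimensions do not match. The other three equations balance.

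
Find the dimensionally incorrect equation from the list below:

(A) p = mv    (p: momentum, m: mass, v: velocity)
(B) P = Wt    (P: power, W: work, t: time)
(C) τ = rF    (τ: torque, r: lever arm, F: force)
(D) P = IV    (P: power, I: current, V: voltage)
(B) P = Wt

The equation (B) P = Wt is dimensionally incorrect.

LHS (P): [L^2 M T^-3]
RHS (Wt): [L^2 M T^-1] ✗

The dimensions do not match. The other three equations balance.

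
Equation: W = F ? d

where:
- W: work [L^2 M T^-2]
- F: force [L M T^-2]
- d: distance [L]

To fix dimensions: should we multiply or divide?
multiplication (×): W = F × d

W [L^2 M T^-2]; F [L M T^-2]; d [L].
F × d → [L^2 M T^-2] ✓
F ÷ d → [M T^-2] ✗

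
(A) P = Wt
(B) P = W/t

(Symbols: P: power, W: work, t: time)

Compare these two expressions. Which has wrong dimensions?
(A)

(A) P = Wt: LHS [L^2 M T^-3], RHS [L^2 M T^-1] ✗
(B) P = W/t: LHS [L^2 M T^-3], RHS [L^2 M T^-3] ✓

Expression (A) P = Wt is dimensionally incorrect.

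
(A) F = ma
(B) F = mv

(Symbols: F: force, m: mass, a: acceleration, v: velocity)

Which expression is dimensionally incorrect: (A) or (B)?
(B)

(A) F = ma: LHS [L M T^-2], RHS [L M T^-2] ✓
(B) F = mv: LHS [L M T^-2], RHS [L M T^-1] ✗

Expression (B) F = mv is dimensionally incorrect.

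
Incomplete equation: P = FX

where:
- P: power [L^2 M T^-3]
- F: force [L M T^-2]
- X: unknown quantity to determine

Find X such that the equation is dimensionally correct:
X = v (velocity), dimensions [L T^-1]

P has dimensions [L^2 M T^-3]; the rest of the RHS (F) has dimensions [L M T^-2].
So X must have dimensions [L T^-1] — X = v (velocity).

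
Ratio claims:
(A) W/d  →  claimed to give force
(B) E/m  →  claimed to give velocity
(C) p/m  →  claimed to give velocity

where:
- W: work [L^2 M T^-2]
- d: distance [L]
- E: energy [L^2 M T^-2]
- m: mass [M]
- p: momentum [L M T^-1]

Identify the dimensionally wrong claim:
(B) E/m does not give velocity

(A) W/d: [L M T^-2] = force [L M T^-2] ✓
(B) E/m: [L^2 T^-2] ≠ velocity [L T^-1] ✗
(C) p/m: [L T^-1] = velocity [L T^-1] ✓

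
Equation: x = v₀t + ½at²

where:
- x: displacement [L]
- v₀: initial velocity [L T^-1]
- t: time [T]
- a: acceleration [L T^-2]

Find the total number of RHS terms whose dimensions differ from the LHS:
0

LHS x: [L]
- v₀t: [L] ✓
- ½at²: [L] ✓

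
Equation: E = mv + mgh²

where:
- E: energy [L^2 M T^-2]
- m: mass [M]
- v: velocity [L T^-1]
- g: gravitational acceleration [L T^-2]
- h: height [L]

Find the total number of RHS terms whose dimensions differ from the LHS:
2

LHS E: [L^2 M T^-2]
- mv: [L M T^-1] ✗
- mgh²: [L^3 M T^-2] ✗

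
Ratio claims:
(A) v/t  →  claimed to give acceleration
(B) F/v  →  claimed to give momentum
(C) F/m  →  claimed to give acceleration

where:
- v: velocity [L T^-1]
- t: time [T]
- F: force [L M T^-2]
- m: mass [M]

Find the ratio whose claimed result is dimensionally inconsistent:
(B) F/v does not give momentum

(A) v/t: [L T^-2] = acceleration [L T^-2] ✓
(B) F/v: [M T^-1] ≠ momentum [L M T^-1] ✗
(C) F/m: [L T^-2] = acceleration [L T^-2] ✓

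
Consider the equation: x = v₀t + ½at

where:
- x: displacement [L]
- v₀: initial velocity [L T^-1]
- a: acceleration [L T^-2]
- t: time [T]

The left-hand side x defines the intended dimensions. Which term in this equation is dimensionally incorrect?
The term ½at

Checking each RHS term against the LHS:
- v₀t: [L] — matches x [L] ✓
- ½at: [L T^-1] — does NOT match x [L] ✗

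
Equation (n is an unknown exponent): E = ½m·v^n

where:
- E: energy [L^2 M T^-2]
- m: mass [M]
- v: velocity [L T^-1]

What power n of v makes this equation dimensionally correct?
n = 2

E has dimensions [L^2 M T^-2]; v has dimensions [L T^-1].
The rest of the RHS has dimensions [M], so v^n must supply [L^2 T^-2].
With n = 2: ½m·v^2 has dimensions [L^2 M T^-2], matching the LHS ✓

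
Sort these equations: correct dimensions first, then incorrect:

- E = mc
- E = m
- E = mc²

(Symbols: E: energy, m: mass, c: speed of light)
Dimensionally correct: E = mc²
Dimensionally incorrect: E = mc, E = m
Ordered (correct first, then incorrect): E = mc², E = mc, E = m

- E = mc: LHS [L^2 M T^-2], RHS [L M T^-1] → incorrect ✗
- E = m: LHS [L^2 M T^-2], RHS [M] → incorrect ✗
- E = mc²: LHS [L^2 M T^-2], RHS [L^2 M T^-2] → correct ✓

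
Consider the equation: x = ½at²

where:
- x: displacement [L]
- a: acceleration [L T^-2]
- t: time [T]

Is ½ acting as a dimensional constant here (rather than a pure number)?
No

x has dimensions [L] and at² already has dimensions [L], so the equation balances without ½ contributing any dimensions. ½ is a pure (dimensionless) number; changing or removing it would not affect dimensional consistency.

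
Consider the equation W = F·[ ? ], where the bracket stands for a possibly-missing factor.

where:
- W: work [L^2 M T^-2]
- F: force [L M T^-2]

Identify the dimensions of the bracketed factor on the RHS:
[L] — length (e.g. a distance d)

W has dimensions [L^2 M T^-2]; F has dimensions [L M T^-2].
The bracketed factor must supply [L^2 M T^-2] / [L M T^-2] = [L].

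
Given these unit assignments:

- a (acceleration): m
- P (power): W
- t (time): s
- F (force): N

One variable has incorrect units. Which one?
a

The variable a (acceleration) should have units m/s², not m.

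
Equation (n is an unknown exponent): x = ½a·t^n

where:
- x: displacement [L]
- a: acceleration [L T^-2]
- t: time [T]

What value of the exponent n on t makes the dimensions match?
n = 2

x has dimensions [L]; t has dimensions [T].
The rest of the RHS has dimensions [L T^-2], so t^n must supply [T^2].
With n = 2: ½a·t^2 has dimensions [L], matching the LHS ✓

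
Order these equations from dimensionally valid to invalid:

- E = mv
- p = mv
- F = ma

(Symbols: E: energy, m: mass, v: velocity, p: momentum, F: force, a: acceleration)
Dimensionally correct: p = mv, F = ma
Dimensionally incorrect: E = mv
Ordered (correct first, then incorrect): p = mv, F = ma, E = mv

- E = mv: LHS [L^2 M T^-2], RHS [L M T^-1] → incorrect ✗
- p = mv: LHS [L M T^-1], RHS [L M T^-1] → correct ✓
- F = ma: LHS [L M T^-2], RHS [L M T^-2] → correct ✓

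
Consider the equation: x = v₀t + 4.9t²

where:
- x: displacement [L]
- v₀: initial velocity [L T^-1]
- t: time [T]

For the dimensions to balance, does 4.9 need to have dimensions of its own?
Yes

x has dimensions [L], while t² alone has dimensions [T^2]. For the equation to balance, the factor 4.9 must carry dimensions [L T^-2] — it is a dimensional constant (a numerical value of a physical quantity with its units suppressed), not a pure number.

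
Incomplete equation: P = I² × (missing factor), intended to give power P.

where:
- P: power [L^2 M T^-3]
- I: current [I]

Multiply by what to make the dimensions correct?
R (resistance), dimensions [I^-2 L^2 M T^-3]

P has dimensions [L^2 M T^-3] and I² has dimensions [I^2].
The missing factor must have dimensions [L^2 M T^-3] / [I^2] = [I^-2 L^2 M T^-3], i.e. resistance (R).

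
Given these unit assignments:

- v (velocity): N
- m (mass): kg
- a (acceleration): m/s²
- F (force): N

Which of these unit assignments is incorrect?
v

The variable v (velocity) should have units m/s, not N.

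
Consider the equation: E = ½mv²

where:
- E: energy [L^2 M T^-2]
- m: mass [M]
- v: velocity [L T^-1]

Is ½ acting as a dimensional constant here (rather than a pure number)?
No

E has dimensions [L^2 M T^-2] and mv² already has dimensions [L^2 M T^-2], so the equation balances without ½ contributing any dimensions. ½ is a pure (dimensionless) number; changing or removing it would not affect dimensional consistency.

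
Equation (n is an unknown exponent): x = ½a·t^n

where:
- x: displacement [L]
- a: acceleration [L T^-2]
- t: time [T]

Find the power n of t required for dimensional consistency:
n = 2

x has dimensions [L]; t has dimensions [T].
The rest of the RHS has dimensions [L T^-2], so t^n must supply [T^2].
With n = 2: ½a·t^2 has dimensions [L], matching the LHS ✓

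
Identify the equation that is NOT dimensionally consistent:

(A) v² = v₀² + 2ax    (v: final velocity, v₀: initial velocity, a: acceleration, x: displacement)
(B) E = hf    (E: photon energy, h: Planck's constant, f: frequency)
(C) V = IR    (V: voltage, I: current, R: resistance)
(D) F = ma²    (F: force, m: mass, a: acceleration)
(D) F = ma²

The equation (D) F = ma² is dimensionally incorrect.

LHS (F): [L M T^-2]
RHS (ma²): [L^2 M T^-4] ✗

The dimensions do not match. The other three equations balance.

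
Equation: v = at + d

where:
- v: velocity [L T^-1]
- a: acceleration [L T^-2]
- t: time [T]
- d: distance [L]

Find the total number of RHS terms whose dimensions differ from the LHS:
1

LHS v: [L T^-1]
- at: [L T^-1] ✓
- d: [L] ✗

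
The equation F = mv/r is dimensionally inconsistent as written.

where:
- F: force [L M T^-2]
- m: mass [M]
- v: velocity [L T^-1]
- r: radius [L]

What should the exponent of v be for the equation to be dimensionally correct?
The exponent of v should be 2: F = mv^2/r

The LHS F has dimensions [L M T^-2]; v has dimensions [L T^-1].
As written, the RHS mv/r (exponent 1 on v) has dimensions [M T^-1], which does not match.
With exponent 2, the RHS mv^2/r has dimensions [L M T^-2], matching the LHS.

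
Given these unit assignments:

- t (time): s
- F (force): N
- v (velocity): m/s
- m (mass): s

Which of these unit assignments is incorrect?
m

The variable m (mass) should have units kg, not s.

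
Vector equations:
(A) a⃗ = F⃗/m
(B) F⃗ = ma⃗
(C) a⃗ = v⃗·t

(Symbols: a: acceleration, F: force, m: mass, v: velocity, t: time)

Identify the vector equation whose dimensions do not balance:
(C) a⃗ = v⃗·t

(A) a⃗ = F⃗/m: LHS [L T^-2], RHS [L T^-2] ✓ — force (vector) divided by mass (scalar)
(B) F⃗ = ma⃗: LHS [L M T^-2], RHS [L M T^-2] ✓ — Force and acceleration are vectors, mass is a scalar
(C) a⃗ = v⃗·t: LHS [L T^-2], RHS [L] ✗ — acceleration is velocity per time; should be v⃗/t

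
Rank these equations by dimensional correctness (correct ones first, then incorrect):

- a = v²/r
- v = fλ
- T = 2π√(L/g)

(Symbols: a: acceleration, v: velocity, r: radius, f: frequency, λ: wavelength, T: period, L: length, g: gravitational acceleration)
Dimensionally correct: a = v²/r, v = fλ, T = 2π√(L/g)
Dimensionally incorrect: none
Ordered (correct first, then incorrect): a = v²/r, v = fλ, T = 2π√(L/g)

- a = v²/r: LHS [L T^-2], RHS [L T^-2] → correct ✓
- v = fλ: LHS [L T^-1], RHS [L T^-1] → correct ✓
- T = 2π√(L/g): LHS [T], RHS [T] → correct ✓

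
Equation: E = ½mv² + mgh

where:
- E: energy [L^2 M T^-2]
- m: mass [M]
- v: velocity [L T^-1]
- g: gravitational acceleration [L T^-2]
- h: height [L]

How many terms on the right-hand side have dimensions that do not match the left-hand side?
0

LHS E: [L^2 M T^-2]
- ½mv²: [L^2 M T^-2] ✓
- mgh: [L^2 M T^-2] ✓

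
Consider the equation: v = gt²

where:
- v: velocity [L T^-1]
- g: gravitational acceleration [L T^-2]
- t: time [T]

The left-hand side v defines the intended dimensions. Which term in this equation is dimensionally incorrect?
The right-hand side term gt²

v has dimensions [L T^-1], but gt² has dimensions [L], so the term gt² is dimensionally wrong for v.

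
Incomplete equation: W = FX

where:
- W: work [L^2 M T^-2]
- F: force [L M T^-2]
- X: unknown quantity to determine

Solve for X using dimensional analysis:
X = d (distance), dimensions [L]

W has dimensions [L^2 M T^-2]; the rest of the RHS (F) has dimensions [L M T^-2].
So X must have dimensions [L] — X = d (distance).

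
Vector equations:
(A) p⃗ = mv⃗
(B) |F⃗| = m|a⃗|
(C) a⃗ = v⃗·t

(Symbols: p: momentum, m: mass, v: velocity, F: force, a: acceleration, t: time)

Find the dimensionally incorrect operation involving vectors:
(C) a⃗ = v⃗·t

(A) p⃗ = mv⃗: LHS [L M T^-1], RHS [L M T^-1] ✓ — mass (scalar) times velocity (vector)
(B) |F⃗| = m|a⃗|: LHS [L M T^-2], RHS [L M T^-2] ✓ — magnitudes of vectors are scalars
(C) a⃗ = v⃗·t: LHS [L T^-2], RHS [L] ✗ — acceleration is velocity per time; should be v⃗/t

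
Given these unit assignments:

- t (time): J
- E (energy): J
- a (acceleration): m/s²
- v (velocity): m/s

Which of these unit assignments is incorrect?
t

The variable t (time) should have units s, not J.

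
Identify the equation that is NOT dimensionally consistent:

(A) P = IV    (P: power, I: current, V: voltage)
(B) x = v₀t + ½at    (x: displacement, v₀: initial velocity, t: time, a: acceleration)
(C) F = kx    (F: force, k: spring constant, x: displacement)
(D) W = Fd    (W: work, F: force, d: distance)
(B) x = v₀t + ½at

The equation (B) x = v₀t + ½at is dimensionally incorrect.

LHS (x): [L]
RHS terms:
  - v₀t: [L] ✓
  - ½at: [L T^-1] ✗ (does not match LHS)

The dimensions do not match. The other three equations balance.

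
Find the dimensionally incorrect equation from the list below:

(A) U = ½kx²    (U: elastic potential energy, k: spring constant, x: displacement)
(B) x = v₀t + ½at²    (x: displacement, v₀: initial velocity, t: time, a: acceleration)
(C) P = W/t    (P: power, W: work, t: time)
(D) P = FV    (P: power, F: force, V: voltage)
(D) P = FV

The equation (D) P = FV is dimensionally incorrect.

LHS (P): [L^2 M T^-3]
RHS (FV): [I^-1 L^3 M^2 T^-5] ✗

The dimensions do not match. The other three equations balance.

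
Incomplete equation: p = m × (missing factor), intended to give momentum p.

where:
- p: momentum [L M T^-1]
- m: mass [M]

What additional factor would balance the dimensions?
v (velocity), dimensions [L T^-1]

p has dimensions [L M T^-1] and m has dimensions [M].
The missing factor must have dimensions [L M T^-1] / [M] = [L T^-1], i.e. velocity (v).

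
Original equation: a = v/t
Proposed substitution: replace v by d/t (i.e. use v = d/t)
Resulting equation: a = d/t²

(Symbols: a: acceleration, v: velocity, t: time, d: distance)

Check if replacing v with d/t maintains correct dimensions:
Yes

[v] = [L T^-1] and [d/t] = [L T^-1]. These match, so the substitution replaces a quantity by one of the same dimensions and the result a = d/t² has LHS [L T^-2] vs RHS [L T^-2] — still consistent.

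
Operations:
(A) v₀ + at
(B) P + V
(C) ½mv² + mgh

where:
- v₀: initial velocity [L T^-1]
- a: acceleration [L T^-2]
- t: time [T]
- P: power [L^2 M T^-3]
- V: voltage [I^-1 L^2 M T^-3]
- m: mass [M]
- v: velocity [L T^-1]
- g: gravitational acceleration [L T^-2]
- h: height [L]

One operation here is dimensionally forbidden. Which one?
(B) P + V

(A) v₀ + at: v₀ [L T^-1] and at [L T^-1] — same dimensions ✓
(B) P + V: P [L^2 M T^-3] and V [I^-1 L^2 M T^-3] — different dimensions cannot be added/subtracted ✗
(C) ½mv² + mgh: ½mv² [L^2 M T^-2] and mgh [L^2 M T^-2] — same dimensions ✓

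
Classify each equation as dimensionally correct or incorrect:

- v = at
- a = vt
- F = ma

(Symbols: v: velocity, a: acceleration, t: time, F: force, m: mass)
Dimensionally correct: v = at, F = ma
Dimensionally incorrect: a = vt
Ordered (correct first, then incorrect): v = at, F = ma, a = vt

- v = at: LHS [L T^-1], RHS [L T^-1] → correct ✓
- a = vt: LHS [L T^-2], RHS [L] → incorrect ✗
- F = ma: LHS [L M T^-2], RHS [L M T^-2] → correct ✓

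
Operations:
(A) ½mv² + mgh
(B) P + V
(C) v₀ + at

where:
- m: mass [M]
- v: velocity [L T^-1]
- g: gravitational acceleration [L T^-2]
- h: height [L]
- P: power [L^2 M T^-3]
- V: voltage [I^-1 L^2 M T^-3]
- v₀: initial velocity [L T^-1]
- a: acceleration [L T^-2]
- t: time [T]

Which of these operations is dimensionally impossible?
(B) P + V

(A) ½mv² + mgh: ½mv² [L^2 M T^-2] and mgh [L^2 M T^-2] — same dimensions ✓
(B) P + V: P [L^2 M T^-3] and V [I^-1 L^2 M T^-3] — different dimensions cannot be added/subtracted ✗
(C) v₀ + at: v₀ [L T^-1] and at [L T^-1] — same dimensions ✓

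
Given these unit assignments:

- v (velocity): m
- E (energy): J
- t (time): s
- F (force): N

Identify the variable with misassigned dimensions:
v

The variable v (velocity) should have units m/s, not m.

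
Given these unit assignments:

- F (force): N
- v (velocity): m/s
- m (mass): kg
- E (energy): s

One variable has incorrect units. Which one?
E

The variable E (energy) should have units J, not s.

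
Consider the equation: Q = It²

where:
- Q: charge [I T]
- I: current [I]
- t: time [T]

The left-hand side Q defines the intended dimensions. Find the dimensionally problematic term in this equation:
The right-hand side term It²

Q has dimensions [I T], but It² has dimensions [I T^2], so the term It² is dimensionally wrong for Q.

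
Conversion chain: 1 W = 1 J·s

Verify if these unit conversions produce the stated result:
The chain is incorrect (it contains an error).

Incorrect: Watt is J/s, not J·s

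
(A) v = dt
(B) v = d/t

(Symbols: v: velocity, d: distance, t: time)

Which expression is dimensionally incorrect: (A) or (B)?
(A)

(A) v = dt: LHS [L T^-1], RHS [L T] ✗
(B) v = d/t: LHS [L T^-1], RHS [L T^-1] ✓

Expression (A) v = dt is dimensionally incorrect.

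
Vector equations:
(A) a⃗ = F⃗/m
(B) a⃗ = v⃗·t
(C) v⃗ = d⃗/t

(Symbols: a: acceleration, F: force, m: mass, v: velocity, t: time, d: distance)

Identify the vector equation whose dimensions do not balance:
(B) a⃗ = v⃗·t

(A) a⃗ = F⃗/m: LHS [L T^-2], RHS [L T^-2] ✓ — force (vector) divided by mass (scalar)
(B) a⃗ = v⃗·t: LHS [L T^-2], RHS [L] ✗ — acceleration is velocity per time; should be v⃗/t
(C) v⃗ = d⃗/t: LHS [L T^-1], RHS [L T^-1] ✓ — displacement (vector) divided by time (scalar)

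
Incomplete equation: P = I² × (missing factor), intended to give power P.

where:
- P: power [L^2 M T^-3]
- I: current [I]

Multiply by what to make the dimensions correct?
R (resistance), dimensions [I^-2 L^2 M T^-3]

P has dimensions [L^2 M T^-3] and I² has dimensions [I^2].
The missing factor must have dimensions [L^2 M T^-3] / [I^2] = [I^-2 L^2 M T^-3], i.e. resistance (R).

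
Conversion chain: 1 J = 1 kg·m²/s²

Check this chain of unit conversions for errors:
The chain is correct (no errors).

Correct: Joule is defined as kg·m²/s²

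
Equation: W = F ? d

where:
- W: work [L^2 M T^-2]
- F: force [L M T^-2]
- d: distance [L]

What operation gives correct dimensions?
multiplication (×): W = F × d

W [L^2 M T^-2]; F [L M T^-2]; d [L].
F × d → [L^2 M T^-2] ✓
F ÷ d → [M T^-2] ✗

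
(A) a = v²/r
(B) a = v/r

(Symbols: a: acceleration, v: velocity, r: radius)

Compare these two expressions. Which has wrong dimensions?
(B)

(A) a = v²/r: LHS [L T^-2], RHS [L T^-2] ✓
(B) a = v/r: LHS [L T^-2], RHS [T^-1] ✗

Expression (B) a = v/r is dimensionally incorrect.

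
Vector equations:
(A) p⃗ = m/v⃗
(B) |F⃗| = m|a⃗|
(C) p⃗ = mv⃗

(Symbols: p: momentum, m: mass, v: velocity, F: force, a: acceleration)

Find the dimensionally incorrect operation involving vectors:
(A) p⃗ = m/v⃗

(A) p⃗ = m/v⃗: LHS [L M T^-1], RHS [L^-1 M T] ✗ — momentum is mass times velocity; should be mv⃗ (and division by a vector is undefined)
(B) |F⃗| = m|a⃗|: LHS [L M T^-2], RHS [L M T^-2] ✓ — magnitudes of vectors are scalars
(C) p⃗ = mv⃗: LHS [L M T^-1], RHS [L M T^-1] ✓ — mass (scalar) times velocity (vector)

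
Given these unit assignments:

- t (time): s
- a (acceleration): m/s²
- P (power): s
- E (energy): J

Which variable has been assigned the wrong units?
P

The variable P (power) should have units W, not s.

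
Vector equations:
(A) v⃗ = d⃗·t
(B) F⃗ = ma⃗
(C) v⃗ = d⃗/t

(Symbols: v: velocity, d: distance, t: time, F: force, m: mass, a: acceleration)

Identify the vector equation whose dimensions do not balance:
(A) v⃗ = d⃗·t

(A) v⃗ = d⃗·t: LHS [L T^-1], RHS [L T] ✗ — velocity is displacement per time; should be d⃗/t
(B) F⃗ = ma⃗: LHS [L M T^-2], RHS [L M T^-2] ✓ — Force and acceleration are vectors, mass is a scalar
(C) v⃗ = d⃗/t: LHS [L T^-1], RHS [L T^-1] ✓ — displacement (vector) divided by time (scalar)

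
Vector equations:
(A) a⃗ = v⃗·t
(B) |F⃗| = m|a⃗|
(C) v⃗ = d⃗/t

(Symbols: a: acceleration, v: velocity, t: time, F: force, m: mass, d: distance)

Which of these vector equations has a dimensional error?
(A) a⃗ = v⃗·t

(A) a⃗ = v⃗·t: LHS [L T^-2], RHS [L] ✗ — acceleration is velocity per time; should be v⃗/t
(B) |F⃗| = m|a⃗|: LHS [L M T^-2], RHS [L M T^-2] ✓ — magnitudes of vectors are scalars
(C) v⃗ = d⃗/t: LHS [L T^-1], RHS [L T^-1] ✓ — displacement (vector) divided by time (scalar)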